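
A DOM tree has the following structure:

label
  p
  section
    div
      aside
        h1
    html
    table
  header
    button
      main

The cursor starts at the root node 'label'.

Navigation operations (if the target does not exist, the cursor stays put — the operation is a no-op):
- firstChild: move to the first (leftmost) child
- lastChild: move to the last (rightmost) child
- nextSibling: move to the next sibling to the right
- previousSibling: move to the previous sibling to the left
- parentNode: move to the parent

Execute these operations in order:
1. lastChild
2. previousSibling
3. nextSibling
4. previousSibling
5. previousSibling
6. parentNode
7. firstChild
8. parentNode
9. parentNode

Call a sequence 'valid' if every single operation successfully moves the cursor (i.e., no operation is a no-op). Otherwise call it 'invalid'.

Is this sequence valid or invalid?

After 1 (lastChild): header
After 2 (previousSibling): section
After 3 (nextSibling): header
After 4 (previousSibling): section
After 5 (previousSibling): p
After 6 (parentNode): label
After 7 (firstChild): p
After 8 (parentNode): label
After 9 (parentNode): label (no-op, stayed)

Answer: invalid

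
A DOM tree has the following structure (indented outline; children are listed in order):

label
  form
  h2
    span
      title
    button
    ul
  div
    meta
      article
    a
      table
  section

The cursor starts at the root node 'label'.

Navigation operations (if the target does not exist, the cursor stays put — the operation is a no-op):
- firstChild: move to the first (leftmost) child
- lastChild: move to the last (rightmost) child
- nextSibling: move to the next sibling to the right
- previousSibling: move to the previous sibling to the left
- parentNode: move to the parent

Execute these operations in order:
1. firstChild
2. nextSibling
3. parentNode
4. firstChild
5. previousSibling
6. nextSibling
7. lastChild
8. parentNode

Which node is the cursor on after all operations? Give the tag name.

After 1 (firstChild): form
After 2 (nextSibling): h2
After 3 (parentNode): label
After 4 (firstChild): form
After 5 (previousSibling): form (no-op, stayed)
After 6 (nextSibling): h2
After 7 (lastChild): ul
After 8 (parentNode): h2

Answer: h2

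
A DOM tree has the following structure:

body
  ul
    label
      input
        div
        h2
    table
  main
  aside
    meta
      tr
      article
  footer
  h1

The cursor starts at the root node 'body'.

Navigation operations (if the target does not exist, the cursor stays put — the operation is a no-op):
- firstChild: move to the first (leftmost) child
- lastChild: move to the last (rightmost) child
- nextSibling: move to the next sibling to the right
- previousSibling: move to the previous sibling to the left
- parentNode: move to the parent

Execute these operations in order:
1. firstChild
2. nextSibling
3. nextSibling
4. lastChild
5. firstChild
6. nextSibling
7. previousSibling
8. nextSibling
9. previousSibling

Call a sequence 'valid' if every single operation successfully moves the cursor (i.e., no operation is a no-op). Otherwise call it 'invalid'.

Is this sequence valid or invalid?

Answer: valid

Derivation:
After 1 (firstChild): ul
After 2 (nextSibling): main
After 3 (nextSibling): aside
After 4 (lastChild): meta
After 5 (firstChild): tr
After 6 (nextSibling): article
After 7 (previousSibling): tr
After 8 (nextSibling): article
After 9 (previousSibling): tr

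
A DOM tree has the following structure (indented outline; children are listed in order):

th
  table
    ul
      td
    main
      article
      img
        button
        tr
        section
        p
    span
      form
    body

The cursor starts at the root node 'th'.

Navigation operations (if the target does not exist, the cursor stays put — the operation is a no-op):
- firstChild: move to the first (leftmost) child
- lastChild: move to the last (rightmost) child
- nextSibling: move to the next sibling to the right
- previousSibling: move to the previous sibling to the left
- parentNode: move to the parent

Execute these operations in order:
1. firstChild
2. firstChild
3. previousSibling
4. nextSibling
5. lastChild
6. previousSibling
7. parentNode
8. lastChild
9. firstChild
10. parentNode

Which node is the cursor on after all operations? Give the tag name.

After 1 (firstChild): table
After 2 (firstChild): ul
After 3 (previousSibling): ul (no-op, stayed)
After 4 (nextSibling): main
After 5 (lastChild): img
After 6 (previousSibling): article
After 7 (parentNode): main
After 8 (lastChild): img
After 9 (firstChild): button
After 10 (parentNode): img

Answer: img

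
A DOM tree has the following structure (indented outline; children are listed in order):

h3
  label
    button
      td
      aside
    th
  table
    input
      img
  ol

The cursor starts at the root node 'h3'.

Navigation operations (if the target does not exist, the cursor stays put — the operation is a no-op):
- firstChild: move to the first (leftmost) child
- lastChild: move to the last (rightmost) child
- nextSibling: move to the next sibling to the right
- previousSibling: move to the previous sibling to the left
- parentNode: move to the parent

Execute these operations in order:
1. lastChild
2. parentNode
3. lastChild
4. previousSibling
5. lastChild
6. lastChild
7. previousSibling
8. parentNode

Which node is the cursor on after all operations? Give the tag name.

After 1 (lastChild): ol
After 2 (parentNode): h3
After 3 (lastChild): ol
After 4 (previousSibling): table
After 5 (lastChild): input
After 6 (lastChild): img
After 7 (previousSibling): img (no-op, stayed)
After 8 (parentNode): input

Answer: input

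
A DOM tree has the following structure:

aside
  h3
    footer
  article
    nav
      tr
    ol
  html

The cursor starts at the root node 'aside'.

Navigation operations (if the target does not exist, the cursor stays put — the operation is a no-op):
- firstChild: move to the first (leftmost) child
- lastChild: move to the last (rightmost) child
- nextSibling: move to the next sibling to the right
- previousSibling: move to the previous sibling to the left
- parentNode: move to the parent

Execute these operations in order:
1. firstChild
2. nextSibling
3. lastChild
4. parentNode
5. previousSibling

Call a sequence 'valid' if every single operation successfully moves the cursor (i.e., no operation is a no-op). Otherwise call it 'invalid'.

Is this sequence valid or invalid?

After 1 (firstChild): h3
After 2 (nextSibling): article
After 3 (lastChild): ol
After 4 (parentNode): article
After 5 (previousSibling): h3

Answer: valid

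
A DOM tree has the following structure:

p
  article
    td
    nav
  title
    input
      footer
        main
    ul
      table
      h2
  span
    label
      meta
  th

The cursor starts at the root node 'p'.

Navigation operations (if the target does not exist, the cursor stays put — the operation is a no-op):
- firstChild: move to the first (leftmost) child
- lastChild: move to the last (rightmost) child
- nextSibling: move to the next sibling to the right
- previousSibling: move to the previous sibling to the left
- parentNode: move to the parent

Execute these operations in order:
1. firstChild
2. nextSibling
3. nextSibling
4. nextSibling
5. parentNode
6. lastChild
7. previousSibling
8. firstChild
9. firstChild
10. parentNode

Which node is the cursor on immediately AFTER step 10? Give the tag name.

After 1 (firstChild): article
After 2 (nextSibling): title
After 3 (nextSibling): span
After 4 (nextSibling): th
After 5 (parentNode): p
After 6 (lastChild): th
After 7 (previousSibling): span
After 8 (firstChild): label
After 9 (firstChild): meta
After 10 (parentNode): label

Answer: label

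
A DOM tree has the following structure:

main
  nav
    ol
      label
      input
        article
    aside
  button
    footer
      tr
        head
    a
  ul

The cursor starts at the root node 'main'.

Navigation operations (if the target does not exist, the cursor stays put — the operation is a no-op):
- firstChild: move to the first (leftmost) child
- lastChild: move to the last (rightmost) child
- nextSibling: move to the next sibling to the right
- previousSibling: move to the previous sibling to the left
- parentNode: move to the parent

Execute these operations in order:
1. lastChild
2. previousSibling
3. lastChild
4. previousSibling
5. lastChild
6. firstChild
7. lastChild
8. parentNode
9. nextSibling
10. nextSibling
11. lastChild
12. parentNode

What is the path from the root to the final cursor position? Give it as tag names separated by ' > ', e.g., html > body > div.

Answer: main > button > footer > tr

Derivation:
After 1 (lastChild): ul
After 2 (previousSibling): button
After 3 (lastChild): a
After 4 (previousSibling): footer
After 5 (lastChild): tr
After 6 (firstChild): head
After 7 (lastChild): head (no-op, stayed)
After 8 (parentNode): tr
After 9 (nextSibling): tr (no-op, stayed)
After 10 (nextSibling): tr (no-op, stayed)
After 11 (lastChild): head
After 12 (parentNode): tr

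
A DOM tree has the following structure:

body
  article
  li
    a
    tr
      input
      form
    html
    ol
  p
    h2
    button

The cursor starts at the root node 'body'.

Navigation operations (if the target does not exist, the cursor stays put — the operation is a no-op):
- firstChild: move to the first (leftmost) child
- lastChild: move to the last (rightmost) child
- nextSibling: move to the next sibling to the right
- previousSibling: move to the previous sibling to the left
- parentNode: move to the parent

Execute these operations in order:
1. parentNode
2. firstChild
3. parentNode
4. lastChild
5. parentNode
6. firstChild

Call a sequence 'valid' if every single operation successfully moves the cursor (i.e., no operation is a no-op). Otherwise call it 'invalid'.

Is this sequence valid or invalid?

Answer: invalid

Derivation:
After 1 (parentNode): body (no-op, stayed)
After 2 (firstChild): article
After 3 (parentNode): body
After 4 (lastChild): p
After 5 (parentNode): body
After 6 (firstChild): article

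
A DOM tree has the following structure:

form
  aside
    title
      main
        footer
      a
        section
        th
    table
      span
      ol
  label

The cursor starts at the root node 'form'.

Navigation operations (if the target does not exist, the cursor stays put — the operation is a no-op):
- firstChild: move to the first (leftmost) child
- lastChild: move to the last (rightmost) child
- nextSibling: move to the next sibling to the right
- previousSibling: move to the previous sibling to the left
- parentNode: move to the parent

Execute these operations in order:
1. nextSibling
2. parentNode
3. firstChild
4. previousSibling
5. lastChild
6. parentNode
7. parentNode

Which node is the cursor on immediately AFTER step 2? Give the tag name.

After 1 (nextSibling): form (no-op, stayed)
After 2 (parentNode): form (no-op, stayed)

Answer: form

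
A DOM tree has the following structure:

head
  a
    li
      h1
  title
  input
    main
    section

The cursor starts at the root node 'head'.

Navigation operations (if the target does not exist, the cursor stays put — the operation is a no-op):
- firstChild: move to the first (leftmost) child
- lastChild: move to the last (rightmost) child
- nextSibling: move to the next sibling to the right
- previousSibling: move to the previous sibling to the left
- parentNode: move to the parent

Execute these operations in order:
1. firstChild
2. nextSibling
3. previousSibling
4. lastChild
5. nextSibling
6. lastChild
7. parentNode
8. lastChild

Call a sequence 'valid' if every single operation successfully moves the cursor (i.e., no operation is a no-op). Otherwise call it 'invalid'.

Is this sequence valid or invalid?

Answer: invalid

Derivation:
After 1 (firstChild): a
After 2 (nextSibling): title
After 3 (previousSibling): a
After 4 (lastChild): li
After 5 (nextSibling): li (no-op, stayed)
After 6 (lastChild): h1
After 7 (parentNode): li
After 8 (lastChild): h1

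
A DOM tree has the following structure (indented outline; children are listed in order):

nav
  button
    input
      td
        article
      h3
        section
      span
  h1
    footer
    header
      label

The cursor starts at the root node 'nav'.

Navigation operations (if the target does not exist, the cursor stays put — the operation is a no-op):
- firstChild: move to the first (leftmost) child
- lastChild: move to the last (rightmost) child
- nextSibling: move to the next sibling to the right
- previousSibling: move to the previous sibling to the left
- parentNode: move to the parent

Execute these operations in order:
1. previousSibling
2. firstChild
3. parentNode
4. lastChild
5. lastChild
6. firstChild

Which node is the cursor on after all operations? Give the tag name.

Answer: label

Derivation:
After 1 (previousSibling): nav (no-op, stayed)
After 2 (firstChild): button
After 3 (parentNode): nav
After 4 (lastChild): h1
After 5 (lastChild): header
After 6 (firstChild): label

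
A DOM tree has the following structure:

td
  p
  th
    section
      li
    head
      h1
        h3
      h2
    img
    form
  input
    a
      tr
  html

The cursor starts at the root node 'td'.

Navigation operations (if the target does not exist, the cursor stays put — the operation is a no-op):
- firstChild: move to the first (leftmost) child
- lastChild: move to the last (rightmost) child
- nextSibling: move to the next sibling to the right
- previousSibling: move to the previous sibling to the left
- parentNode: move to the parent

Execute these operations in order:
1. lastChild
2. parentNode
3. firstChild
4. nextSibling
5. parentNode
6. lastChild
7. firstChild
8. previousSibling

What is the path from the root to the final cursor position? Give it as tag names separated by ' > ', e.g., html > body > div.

Answer: td > input

Derivation:
After 1 (lastChild): html
After 2 (parentNode): td
After 3 (firstChild): p
After 4 (nextSibling): th
After 5 (parentNode): td
After 6 (lastChild): html
After 7 (firstChild): html (no-op, stayed)
After 8 (previousSibling): input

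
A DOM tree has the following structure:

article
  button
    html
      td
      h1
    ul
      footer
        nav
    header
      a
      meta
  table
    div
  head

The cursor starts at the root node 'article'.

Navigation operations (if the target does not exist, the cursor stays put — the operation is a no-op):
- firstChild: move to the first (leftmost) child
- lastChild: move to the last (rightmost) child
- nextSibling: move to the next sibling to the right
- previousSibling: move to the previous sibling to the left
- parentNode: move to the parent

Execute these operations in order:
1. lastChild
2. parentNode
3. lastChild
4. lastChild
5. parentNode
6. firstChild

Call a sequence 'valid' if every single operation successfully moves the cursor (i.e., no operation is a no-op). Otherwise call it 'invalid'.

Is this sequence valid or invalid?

Answer: invalid

Derivation:
After 1 (lastChild): head
After 2 (parentNode): article
After 3 (lastChild): head
After 4 (lastChild): head (no-op, stayed)
After 5 (parentNode): article
After 6 (firstChild): button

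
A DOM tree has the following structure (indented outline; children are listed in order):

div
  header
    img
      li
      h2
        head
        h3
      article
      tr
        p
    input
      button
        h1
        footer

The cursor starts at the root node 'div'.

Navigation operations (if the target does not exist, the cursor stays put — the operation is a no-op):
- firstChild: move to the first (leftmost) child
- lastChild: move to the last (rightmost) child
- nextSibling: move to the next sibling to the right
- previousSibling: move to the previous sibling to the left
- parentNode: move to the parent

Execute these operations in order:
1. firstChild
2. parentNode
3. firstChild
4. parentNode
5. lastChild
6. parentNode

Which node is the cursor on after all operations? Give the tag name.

Answer: div

Derivation:
After 1 (firstChild): header
After 2 (parentNode): div
After 3 (firstChild): header
After 4 (parentNode): div
After 5 (lastChild): header
After 6 (parentNode): div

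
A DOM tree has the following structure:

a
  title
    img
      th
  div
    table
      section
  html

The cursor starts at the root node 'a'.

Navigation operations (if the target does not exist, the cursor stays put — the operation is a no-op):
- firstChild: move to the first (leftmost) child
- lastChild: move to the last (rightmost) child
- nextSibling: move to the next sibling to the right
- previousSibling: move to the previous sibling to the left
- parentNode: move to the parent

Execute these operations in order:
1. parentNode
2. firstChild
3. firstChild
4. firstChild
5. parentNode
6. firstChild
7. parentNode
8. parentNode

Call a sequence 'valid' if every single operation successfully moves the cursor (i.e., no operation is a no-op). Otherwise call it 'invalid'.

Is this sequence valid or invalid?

After 1 (parentNode): a (no-op, stayed)
After 2 (firstChild): title
After 3 (firstChild): img
After 4 (firstChild): th
After 5 (parentNode): img
After 6 (firstChild): th
After 7 (parentNode): img
After 8 (parentNode): title

Answer: invalid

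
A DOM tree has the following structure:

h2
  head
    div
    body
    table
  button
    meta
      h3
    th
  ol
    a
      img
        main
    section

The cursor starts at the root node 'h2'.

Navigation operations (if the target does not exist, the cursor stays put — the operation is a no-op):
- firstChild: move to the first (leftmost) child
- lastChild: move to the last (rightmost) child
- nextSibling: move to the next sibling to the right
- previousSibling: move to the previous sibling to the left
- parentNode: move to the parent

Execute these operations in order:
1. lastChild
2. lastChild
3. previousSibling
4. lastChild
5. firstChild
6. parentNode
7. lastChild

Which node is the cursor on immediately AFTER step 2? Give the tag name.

After 1 (lastChild): ol
After 2 (lastChild): section

Answer: section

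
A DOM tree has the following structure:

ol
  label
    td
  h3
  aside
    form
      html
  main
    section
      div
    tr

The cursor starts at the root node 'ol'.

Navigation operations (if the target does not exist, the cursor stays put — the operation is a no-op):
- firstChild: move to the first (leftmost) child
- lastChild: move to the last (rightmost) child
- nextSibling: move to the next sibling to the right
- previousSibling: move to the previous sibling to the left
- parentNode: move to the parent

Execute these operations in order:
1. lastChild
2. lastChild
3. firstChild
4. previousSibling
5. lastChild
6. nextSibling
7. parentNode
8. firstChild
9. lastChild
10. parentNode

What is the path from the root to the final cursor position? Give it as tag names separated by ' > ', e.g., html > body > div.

Answer: ol > main > section

Derivation:
After 1 (lastChild): main
After 2 (lastChild): tr
After 3 (firstChild): tr (no-op, stayed)
After 4 (previousSibling): section
After 5 (lastChild): div
After 6 (nextSibling): div (no-op, stayed)
After 7 (parentNode): section
After 8 (firstChild): div
After 9 (lastChild): div (no-op, stayed)
After 10 (parentNode): section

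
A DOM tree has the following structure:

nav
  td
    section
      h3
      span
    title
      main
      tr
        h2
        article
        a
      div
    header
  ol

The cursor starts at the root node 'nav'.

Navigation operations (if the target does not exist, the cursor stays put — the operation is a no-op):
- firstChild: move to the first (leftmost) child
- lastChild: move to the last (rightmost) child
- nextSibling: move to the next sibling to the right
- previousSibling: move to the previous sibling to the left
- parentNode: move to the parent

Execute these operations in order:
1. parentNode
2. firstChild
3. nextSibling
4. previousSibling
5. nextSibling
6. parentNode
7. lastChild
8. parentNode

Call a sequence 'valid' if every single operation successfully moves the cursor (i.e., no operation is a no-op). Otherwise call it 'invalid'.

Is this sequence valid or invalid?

Answer: invalid

Derivation:
After 1 (parentNode): nav (no-op, stayed)
After 2 (firstChild): td
After 3 (nextSibling): ol
After 4 (previousSibling): td
After 5 (nextSibling): ol
After 6 (parentNode): nav
After 7 (lastChild): ol
After 8 (parentNode): nav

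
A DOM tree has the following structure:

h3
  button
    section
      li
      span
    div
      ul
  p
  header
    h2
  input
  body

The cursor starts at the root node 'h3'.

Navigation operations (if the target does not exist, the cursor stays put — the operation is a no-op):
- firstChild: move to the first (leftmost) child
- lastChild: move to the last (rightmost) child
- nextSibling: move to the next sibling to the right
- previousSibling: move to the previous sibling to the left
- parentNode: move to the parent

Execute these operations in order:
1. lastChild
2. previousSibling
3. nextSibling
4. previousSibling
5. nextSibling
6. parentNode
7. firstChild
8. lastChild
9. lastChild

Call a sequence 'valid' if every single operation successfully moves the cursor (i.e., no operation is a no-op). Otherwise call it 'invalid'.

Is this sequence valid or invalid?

After 1 (lastChild): body
After 2 (previousSibling): input
After 3 (nextSibling): body
After 4 (previousSibling): input
After 5 (nextSibling): body
After 6 (parentNode): h3
After 7 (firstChild): button
After 8 (lastChild): div
After 9 (lastChild): ul

Answer: valid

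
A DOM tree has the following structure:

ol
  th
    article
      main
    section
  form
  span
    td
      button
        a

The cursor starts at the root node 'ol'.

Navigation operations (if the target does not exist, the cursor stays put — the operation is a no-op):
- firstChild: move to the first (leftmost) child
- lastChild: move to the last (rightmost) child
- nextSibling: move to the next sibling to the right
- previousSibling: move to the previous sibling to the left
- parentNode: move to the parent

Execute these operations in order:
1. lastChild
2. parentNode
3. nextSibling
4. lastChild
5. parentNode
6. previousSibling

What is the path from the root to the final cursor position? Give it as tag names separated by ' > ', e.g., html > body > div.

Answer: ol

Derivation:
After 1 (lastChild): span
After 2 (parentNode): ol
After 3 (nextSibling): ol (no-op, stayed)
After 4 (lastChild): span
After 5 (parentNode): ol
After 6 (previousSibling): ol (no-op, stayed)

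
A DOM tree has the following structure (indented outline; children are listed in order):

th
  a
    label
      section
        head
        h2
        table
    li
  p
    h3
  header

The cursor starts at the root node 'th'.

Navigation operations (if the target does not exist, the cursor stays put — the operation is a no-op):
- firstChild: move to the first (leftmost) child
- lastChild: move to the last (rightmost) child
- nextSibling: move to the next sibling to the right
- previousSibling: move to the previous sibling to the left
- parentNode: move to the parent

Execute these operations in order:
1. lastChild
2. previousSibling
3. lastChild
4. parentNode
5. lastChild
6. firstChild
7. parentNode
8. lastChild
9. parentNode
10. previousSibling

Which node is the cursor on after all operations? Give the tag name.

Answer: a

Derivation:
After 1 (lastChild): header
After 2 (previousSibling): p
After 3 (lastChild): h3
After 4 (parentNode): p
After 5 (lastChild): h3
After 6 (firstChild): h3 (no-op, stayed)
After 7 (parentNode): p
After 8 (lastChild): h3
After 9 (parentNode): p
After 10 (previousSibling): a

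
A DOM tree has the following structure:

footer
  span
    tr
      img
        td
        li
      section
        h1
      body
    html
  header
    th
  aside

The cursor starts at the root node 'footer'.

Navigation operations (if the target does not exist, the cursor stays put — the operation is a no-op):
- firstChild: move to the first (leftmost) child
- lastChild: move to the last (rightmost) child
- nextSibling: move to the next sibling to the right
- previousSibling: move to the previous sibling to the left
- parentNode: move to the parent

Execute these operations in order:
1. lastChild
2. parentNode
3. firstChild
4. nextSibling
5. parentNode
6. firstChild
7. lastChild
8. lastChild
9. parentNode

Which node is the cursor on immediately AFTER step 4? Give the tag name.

After 1 (lastChild): aside
After 2 (parentNode): footer
After 3 (firstChild): span
After 4 (nextSibling): header

Answer: header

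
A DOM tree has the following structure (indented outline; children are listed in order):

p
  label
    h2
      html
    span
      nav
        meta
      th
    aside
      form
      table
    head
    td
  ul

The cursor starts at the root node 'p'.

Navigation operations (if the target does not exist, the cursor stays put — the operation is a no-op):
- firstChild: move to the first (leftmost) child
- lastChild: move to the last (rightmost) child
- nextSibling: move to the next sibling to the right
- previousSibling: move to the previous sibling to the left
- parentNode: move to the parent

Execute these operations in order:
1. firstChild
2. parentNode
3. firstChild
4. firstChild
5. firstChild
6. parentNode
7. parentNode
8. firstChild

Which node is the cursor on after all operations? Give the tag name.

Answer: h2

Derivation:
After 1 (firstChild): label
After 2 (parentNode): p
After 3 (firstChild): label
After 4 (firstChild): h2
After 5 (firstChild): html
After 6 (parentNode): h2
After 7 (parentNode): label
After 8 (firstChild): h2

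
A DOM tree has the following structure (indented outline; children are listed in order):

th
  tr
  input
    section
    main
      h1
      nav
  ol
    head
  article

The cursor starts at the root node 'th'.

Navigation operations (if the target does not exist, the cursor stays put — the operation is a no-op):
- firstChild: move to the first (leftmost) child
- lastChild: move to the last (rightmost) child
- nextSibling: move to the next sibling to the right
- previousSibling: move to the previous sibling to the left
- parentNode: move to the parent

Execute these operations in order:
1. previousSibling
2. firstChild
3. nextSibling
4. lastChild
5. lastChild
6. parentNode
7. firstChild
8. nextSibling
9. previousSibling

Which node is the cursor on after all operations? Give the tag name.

Answer: h1

Derivation:
After 1 (previousSibling): th (no-op, stayed)
After 2 (firstChild): tr
After 3 (nextSibling): input
After 4 (lastChild): main
After 5 (lastChild): nav
After 6 (parentNode): main
After 7 (firstChild): h1
After 8 (nextSibling): nav
After 9 (previousSibling): h1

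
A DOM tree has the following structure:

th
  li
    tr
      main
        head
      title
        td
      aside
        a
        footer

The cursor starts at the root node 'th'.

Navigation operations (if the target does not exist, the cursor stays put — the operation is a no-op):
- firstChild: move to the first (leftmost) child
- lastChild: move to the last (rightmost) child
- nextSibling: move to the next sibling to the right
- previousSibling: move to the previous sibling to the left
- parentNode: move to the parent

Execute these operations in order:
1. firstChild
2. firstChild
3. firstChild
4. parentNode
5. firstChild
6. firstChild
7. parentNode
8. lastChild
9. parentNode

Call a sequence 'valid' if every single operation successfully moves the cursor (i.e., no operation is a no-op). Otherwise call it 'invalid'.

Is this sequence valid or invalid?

Answer: valid

Derivation:
After 1 (firstChild): li
After 2 (firstChild): tr
After 3 (firstChild): main
After 4 (parentNode): tr
After 5 (firstChild): main
After 6 (firstChild): head
After 7 (parentNode): main
After 8 (lastChild): head
After 9 (parentNode): main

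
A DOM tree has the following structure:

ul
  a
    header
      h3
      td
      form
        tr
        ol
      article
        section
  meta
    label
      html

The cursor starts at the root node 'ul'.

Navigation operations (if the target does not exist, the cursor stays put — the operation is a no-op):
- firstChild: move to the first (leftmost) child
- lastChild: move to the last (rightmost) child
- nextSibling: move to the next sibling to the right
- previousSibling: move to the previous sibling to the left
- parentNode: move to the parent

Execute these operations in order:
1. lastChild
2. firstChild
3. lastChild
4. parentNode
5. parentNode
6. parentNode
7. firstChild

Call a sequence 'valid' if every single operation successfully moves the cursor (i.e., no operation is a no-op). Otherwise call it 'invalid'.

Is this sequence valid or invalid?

Answer: valid

Derivation:
After 1 (lastChild): meta
After 2 (firstChild): label
After 3 (lastChild): html
After 4 (parentNode): label
After 5 (parentNode): meta
After 6 (parentNode): ul
After 7 (firstChild): a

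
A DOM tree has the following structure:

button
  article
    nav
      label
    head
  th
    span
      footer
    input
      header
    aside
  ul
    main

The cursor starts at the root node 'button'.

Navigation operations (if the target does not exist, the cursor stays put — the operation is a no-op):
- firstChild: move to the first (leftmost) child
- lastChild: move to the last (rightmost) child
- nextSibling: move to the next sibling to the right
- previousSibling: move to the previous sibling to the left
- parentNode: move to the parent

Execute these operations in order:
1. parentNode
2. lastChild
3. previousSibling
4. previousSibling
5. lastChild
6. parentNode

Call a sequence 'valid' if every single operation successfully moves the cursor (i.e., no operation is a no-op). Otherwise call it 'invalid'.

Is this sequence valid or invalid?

Answer: invalid

Derivation:
After 1 (parentNode): button (no-op, stayed)
After 2 (lastChild): ul
After 3 (previousSibling): th
After 4 (previousSibling): article
After 5 (lastChild): head
After 6 (parentNode): article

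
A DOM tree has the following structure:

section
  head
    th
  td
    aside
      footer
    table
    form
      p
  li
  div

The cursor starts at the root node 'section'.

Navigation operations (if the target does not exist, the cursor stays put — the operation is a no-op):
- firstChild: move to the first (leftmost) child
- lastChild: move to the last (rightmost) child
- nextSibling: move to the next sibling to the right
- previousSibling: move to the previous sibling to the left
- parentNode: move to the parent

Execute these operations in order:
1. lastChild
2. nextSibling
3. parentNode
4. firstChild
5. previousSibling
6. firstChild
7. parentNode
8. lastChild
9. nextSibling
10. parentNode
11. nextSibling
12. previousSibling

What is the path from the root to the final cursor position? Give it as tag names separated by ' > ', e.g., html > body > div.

Answer: section > head

Derivation:
After 1 (lastChild): div
After 2 (nextSibling): div (no-op, stayed)
After 3 (parentNode): section
After 4 (firstChild): head
After 5 (previousSibling): head (no-op, stayed)
After 6 (firstChild): th
After 7 (parentNode): head
After 8 (lastChild): th
After 9 (nextSibling): th (no-op, stayed)
After 10 (parentNode): head
After 11 (nextSibling): td
After 12 (previousSibling): head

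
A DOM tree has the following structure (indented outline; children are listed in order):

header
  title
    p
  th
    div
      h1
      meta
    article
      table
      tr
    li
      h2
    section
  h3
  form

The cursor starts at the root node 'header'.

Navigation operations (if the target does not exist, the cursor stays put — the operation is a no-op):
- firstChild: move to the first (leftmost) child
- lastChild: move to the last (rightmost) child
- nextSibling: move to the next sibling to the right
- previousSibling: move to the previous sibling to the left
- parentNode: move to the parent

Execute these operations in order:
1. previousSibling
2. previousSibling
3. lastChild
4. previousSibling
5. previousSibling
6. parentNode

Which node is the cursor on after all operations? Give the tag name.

Answer: header

Derivation:
After 1 (previousSibling): header (no-op, stayed)
After 2 (previousSibling): header (no-op, stayed)
After 3 (lastChild): form
After 4 (previousSibling): h3
After 5 (previousSibling): th
After 6 (parentNode): header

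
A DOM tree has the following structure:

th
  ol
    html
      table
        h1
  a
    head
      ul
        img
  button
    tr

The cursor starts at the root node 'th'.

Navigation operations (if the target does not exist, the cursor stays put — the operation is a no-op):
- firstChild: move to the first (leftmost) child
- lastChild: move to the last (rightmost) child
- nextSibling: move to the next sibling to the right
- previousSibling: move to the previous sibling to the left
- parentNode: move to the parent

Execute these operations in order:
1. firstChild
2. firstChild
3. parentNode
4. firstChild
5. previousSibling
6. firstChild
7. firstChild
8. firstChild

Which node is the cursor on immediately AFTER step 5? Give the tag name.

Answer: html

Derivation:
After 1 (firstChild): ol
After 2 (firstChild): html
After 3 (parentNode): ol
After 4 (firstChild): html
After 5 (previousSibling): html (no-op, stayed)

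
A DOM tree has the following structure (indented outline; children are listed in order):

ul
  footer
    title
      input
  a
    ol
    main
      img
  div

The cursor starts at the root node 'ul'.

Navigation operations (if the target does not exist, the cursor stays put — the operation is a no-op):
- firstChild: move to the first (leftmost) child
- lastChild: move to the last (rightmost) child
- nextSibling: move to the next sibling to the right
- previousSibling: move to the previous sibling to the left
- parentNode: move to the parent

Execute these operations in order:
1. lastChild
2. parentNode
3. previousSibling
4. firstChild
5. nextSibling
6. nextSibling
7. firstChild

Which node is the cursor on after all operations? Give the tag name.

After 1 (lastChild): div
After 2 (parentNode): ul
After 3 (previousSibling): ul (no-op, stayed)
After 4 (firstChild): footer
After 5 (nextSibling): a
After 6 (nextSibling): div
After 7 (firstChild): div (no-op, stayed)

Answer: div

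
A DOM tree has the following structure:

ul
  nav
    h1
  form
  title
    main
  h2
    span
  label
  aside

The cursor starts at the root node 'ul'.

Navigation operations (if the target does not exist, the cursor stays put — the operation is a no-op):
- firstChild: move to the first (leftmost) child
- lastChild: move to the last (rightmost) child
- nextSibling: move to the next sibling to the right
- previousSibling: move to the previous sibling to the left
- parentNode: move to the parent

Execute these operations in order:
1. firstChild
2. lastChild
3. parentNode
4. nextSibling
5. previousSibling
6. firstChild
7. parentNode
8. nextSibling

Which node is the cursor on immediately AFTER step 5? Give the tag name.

After 1 (firstChild): nav
After 2 (lastChild): h1
After 3 (parentNode): nav
After 4 (nextSibling): form
After 5 (previousSibling): nav

Answer: nav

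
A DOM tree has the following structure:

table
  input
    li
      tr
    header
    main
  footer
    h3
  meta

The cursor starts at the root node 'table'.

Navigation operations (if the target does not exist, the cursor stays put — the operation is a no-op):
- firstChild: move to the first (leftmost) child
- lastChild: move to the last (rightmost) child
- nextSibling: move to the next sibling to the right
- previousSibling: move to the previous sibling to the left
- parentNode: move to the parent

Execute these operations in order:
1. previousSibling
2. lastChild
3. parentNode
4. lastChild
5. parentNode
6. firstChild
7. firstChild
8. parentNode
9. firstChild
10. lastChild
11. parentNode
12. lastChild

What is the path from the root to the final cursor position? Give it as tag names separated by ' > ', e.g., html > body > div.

Answer: table > input > li > tr

Derivation:
After 1 (previousSibling): table (no-op, stayed)
After 2 (lastChild): meta
After 3 (parentNode): table
After 4 (lastChild): meta
After 5 (parentNode): table
After 6 (firstChild): input
After 7 (firstChild): li
After 8 (parentNode): input
After 9 (firstChild): li
After 10 (lastChild): tr
After 11 (parentNode): li
After 12 (lastChild): tr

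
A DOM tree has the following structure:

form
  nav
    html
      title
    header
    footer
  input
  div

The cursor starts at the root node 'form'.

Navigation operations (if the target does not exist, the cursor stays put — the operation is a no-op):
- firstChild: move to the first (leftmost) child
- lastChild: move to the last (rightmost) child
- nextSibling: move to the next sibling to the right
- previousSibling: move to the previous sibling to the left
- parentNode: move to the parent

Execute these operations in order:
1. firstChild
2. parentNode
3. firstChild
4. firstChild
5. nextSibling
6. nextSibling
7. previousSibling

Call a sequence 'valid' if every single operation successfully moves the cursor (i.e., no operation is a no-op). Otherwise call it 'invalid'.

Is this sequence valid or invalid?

After 1 (firstChild): nav
After 2 (parentNode): form
After 3 (firstChild): nav
After 4 (firstChild): html
After 5 (nextSibling): header
After 6 (nextSibling): footer
After 7 (previousSibling): header

Answer: valid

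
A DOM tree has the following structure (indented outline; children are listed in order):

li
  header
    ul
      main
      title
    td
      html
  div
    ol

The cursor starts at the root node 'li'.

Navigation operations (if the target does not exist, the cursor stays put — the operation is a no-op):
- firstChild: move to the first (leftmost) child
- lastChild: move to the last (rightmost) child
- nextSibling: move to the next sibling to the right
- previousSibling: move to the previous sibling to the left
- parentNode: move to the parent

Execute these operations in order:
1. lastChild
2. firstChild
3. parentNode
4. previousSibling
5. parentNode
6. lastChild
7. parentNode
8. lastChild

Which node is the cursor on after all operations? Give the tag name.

After 1 (lastChild): div
After 2 (firstChild): ol
After 3 (parentNode): div
After 4 (previousSibling): header
After 5 (parentNode): li
After 6 (lastChild): div
After 7 (parentNode): li
After 8 (lastChild): div

Answer: div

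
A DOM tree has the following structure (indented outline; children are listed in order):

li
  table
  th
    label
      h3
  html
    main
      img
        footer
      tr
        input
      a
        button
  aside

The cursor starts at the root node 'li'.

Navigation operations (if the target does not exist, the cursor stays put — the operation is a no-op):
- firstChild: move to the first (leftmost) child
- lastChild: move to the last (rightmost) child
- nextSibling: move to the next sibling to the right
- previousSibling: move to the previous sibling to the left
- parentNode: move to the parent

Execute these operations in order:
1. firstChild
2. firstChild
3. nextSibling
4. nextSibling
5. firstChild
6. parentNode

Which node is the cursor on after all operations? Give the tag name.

After 1 (firstChild): table
After 2 (firstChild): table (no-op, stayed)
After 3 (nextSibling): th
After 4 (nextSibling): html
After 5 (firstChild): main
After 6 (parentNode): html

Answer: html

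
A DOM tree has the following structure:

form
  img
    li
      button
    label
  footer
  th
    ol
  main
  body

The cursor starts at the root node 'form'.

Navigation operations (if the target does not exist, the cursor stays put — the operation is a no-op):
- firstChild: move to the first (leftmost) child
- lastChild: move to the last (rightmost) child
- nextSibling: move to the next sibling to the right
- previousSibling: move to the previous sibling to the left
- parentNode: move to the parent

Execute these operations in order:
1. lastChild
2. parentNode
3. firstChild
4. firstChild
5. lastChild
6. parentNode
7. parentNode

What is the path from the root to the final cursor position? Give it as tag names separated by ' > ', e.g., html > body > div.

Answer: form > img

Derivation:
After 1 (lastChild): body
After 2 (parentNode): form
After 3 (firstChild): img
After 4 (firstChild): li
After 5 (lastChild): button
After 6 (parentNode): li
After 7 (parentNode): img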